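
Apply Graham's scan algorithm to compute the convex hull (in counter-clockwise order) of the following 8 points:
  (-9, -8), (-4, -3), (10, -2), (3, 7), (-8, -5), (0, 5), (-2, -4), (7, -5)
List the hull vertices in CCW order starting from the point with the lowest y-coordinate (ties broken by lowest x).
Hull (CCW) = [(-9, -8), (7, -5), (10, -2), (3, 7), (0, 5), (-8, -5)]

Graham scan procedure:
  1. Find the pivot p₀ = point with lowest y (tie → lowest x): (-9, -8).
  2. Sort the remaining points by polar angle around p₀.
  3. Walk through sorted points, maintaining a stack; pop the top while the last three entries make a non-left turn (cross product ≤ 0).
  4. Final stack is the convex hull in CCW order: (-9, -8), (7, -5), (10, -2), (3, 7), (0, 5), (-8, -5).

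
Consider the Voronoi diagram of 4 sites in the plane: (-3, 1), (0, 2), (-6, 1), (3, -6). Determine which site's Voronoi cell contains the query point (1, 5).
Nearest site = (0, 2)

The Voronoi cell of site s contains exactly those query points closer to s than to any other site. Compute squared distances from q = (1, 5) to each site:
  (0 − 1)² + (2 − 5)² = 10
  (-3 − 1)² + (1 − 5)² = 32
  (-6 − 1)² + (1 − 5)² = 65
  (3 − 1)² + (-6 − 5)² = 125
Minimum is attained by (0, 2), so q lies in its Voronoi cell.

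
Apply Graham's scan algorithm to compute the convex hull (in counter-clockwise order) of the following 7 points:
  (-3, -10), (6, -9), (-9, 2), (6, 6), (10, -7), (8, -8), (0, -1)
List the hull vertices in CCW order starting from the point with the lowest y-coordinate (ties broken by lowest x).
Hull (CCW) = [(-3, -10), (6, -9), (10, -7), (6, 6), (-9, 2)]

Graham scan procedure:
  1. Find the pivot p₀ = point with lowest y (tie → lowest x): (-3, -10).
  2. Sort the remaining points by polar angle around p₀.
  3. Walk through sorted points, maintaining a stack; pop the top while the last three entries make a non-left turn (cross product ≤ 0).
  4. Final stack is the convex hull in CCW order: (-3, -10), (6, -9), (10, -7), (6, 6), (-9, 2).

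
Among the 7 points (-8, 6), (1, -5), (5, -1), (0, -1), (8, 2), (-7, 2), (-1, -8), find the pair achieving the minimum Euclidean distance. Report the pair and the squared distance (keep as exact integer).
Pair = ((1, -5), (-1, -8)); squared distance = 13

Compute all C(7, 2) = 21 pairwise squared distances (x_i − x_j)² + (y_i − y_j)². The minimum is 13, attained by the pair ((1, -5), (-1, -8)).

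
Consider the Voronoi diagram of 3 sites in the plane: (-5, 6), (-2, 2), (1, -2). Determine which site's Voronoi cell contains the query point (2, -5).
Nearest site = (1, -2)

The Voronoi cell of site s contains exactly those query points closer to s than to any other site. Compute squared distances from q = (2, -5) to each site:
  (1 − 2)² + (-2 − -5)² = 10
  (-2 − 2)² + (2 − -5)² = 65
  (-5 − 2)² + (6 − -5)² = 170
Minimum is attained by (1, -2), so q lies in its Voronoi cell.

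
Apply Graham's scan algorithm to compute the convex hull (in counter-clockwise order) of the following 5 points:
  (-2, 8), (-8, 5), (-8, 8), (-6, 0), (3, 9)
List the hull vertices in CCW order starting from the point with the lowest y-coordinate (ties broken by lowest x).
Hull (CCW) = [(-6, 0), (3, 9), (-8, 8), (-8, 5)]

Graham scan procedure:
  1. Find the pivot p₀ = point with lowest y (tie → lowest x): (-6, 0).
  2. Sort the remaining points by polar angle around p₀.
  3. Walk through sorted points, maintaining a stack; pop the top while the last three entries make a non-left turn (cross product ≤ 0).
  4. Final stack is the convex hull in CCW order: (-6, 0), (3, 9), (-8, 8), (-8, 5).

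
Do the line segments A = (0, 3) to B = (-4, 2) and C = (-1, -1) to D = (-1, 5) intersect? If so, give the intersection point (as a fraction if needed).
Yes; intersection at (-1, 11/4) (t = 1/4 on AB, s = 5/8 on CD)

Parametrize AB as A + t(B − A) = (0 + -4 t, 3 + -1 t) and CD as C + s(D − C) = (-1 + 0 s, -1 + 6 s). Solve the linear system for (t, s). Determinant = 24 ≠ 0, so a unique intersection of the containing lines exists. Solution: t = 1/4, s = 5/8 — both in [0, 1], so the segments cross. Intersection point: (-1, 11/4).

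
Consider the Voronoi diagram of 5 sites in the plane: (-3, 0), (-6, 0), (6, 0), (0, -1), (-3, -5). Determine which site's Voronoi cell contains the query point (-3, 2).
Nearest site = (-3, 0)

The Voronoi cell of site s contains exactly those query points closer to s than to any other site. Compute squared distances from q = (-3, 2) to each site:
  (-3 − -3)² + (0 − 2)² = 4
  (-6 − -3)² + (0 − 2)² = 13
  (0 − -3)² + (-1 − 2)² = 18
  (-3 − -3)² + (-5 − 2)² = 49
  (6 − -3)² + (0 − 2)² = 85
Minimum is attained by (-3, 0), so q lies in its Voronoi cell.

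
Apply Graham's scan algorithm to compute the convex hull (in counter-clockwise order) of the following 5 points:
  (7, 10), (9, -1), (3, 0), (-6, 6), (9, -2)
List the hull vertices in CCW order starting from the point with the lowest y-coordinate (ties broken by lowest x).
Hull (CCW) = [(9, -2), (9, -1), (7, 10), (-6, 6), (3, 0)]

Graham scan procedure:
  1. Find the pivot p₀ = point with lowest y (tie → lowest x): (9, -2).
  2. Sort the remaining points by polar angle around p₀.
  3. Walk through sorted points, maintaining a stack; pop the top while the last three entries make a non-left turn (cross product ≤ 0).
  4. Final stack is the convex hull in CCW order: (9, -2), (9, -1), (7, 10), (-6, 6), (3, 0).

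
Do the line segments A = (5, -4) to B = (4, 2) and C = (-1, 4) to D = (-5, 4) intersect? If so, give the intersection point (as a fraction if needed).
No (intersection of containing lines falls outside at least one segment)

Parametrize and solve: t = 4/3, s = -7/6. At least one of these is outside [0, 1], so the segments do not intersect.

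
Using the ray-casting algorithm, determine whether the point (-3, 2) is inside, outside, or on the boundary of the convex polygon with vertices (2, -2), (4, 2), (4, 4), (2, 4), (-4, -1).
The point (-3, 2) lies strictly outside the polygon

Cast a horizontal ray to the right from the query point and count how many polygon edges it crosses (each edge strictly once or zero times, handled with the usual half-open convention). 
Parity of crossings → even ⇒ outside.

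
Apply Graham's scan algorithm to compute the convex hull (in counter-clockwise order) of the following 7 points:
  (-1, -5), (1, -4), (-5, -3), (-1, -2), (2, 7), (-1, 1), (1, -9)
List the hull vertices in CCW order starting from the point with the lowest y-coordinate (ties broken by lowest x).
Hull (CCW) = [(1, -9), (2, 7), (-5, -3)]

Graham scan procedure:
  1. Find the pivot p₀ = point with lowest y (tie → lowest x): (1, -9).
  2. Sort the remaining points by polar angle around p₀.
  3. Walk through sorted points, maintaining a stack; pop the top while the last three entries make a non-left turn (cross product ≤ 0).
  4. Final stack is the convex hull in CCW order: (1, -9), (2, 7), (-5, -3).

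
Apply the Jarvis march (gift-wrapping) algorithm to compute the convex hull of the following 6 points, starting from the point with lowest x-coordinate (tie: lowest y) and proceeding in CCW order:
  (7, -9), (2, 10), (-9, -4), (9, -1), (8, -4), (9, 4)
Hull (CCW) = [(-9, -4), (7, -9), (9, -1), (9, 4), (2, 10)]

Jarvis march: at each step, from the current hull vertex p, select the next vertex q as the point such that every other point lies strictly to the left of (or on) the directed line p → q. (Equivalently: for every other point r, the cross product (q − p) × (r − p) ≥ 0.)
Starting point (lowest x, tie lowest y): (-9, -4). Wrap until returning to start. Resulting hull: (-9, -4), (7, -9), (9, -1), (9, 4), (2, 10).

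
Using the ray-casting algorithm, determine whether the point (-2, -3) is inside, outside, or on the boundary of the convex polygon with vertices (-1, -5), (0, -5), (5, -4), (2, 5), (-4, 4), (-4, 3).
The point (-2, -3) lies strictly outside the polygon

Cast a horizontal ray to the right from the query point and count how many polygon edges it crosses (each edge strictly once or zero times, handled with the usual half-open convention). 
Parity of crossings → even ⇒ outside.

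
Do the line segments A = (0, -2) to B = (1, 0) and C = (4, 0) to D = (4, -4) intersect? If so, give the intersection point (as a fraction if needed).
No (intersection of containing lines falls outside at least one segment)

Parametrize and solve: t = 4, s = -3/2. At least one of these is outside [0, 1], so the segments do not intersect.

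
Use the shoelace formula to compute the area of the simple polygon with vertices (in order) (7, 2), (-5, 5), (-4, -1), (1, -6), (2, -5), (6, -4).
Area = 82

Shoelace formula: Area = (1/2) |Σ_i (x_i · y_{i+1} − x_{i+1} · y_i)| (indices mod n). Compute each cross term:
  (7)(5) − (-5)(2) = 45
  (-5)(-1) − (-4)(5) = 25
  (-4)(-6) − (1)(-1) = 25
  (1)(-5) − (2)(-6) = 7
  (2)(-4) − (6)(-5) = 22
  (6)(2) − (7)(-4) = 40
Sum = 164, so (signed) Area = 164/2 = 82, |Area| = 82.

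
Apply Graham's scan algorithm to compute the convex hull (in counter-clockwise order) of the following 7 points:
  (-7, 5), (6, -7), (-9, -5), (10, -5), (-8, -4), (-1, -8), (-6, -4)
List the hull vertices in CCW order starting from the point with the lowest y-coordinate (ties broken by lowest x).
Hull (CCW) = [(-1, -8), (6, -7), (10, -5), (-7, 5), (-9, -5)]

Graham scan procedure:
  1. Find the pivot p₀ = point with lowest y (tie → lowest x): (-1, -8).
  2. Sort the remaining points by polar angle around p₀.
  3. Walk through sorted points, maintaining a stack; pop the top while the last three entries make a non-left turn (cross product ≤ 0).
  4. Final stack is the convex hull in CCW order: (-1, -8), (6, -7), (10, -5), (-7, 5), (-9, -5).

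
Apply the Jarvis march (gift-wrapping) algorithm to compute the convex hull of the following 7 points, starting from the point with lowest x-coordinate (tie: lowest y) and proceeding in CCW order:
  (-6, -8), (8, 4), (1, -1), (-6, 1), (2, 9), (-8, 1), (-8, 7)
Hull (CCW) = [(-8, 1), (-6, -8), (8, 4), (2, 9), (-8, 7)]

Jarvis march: at each step, from the current hull vertex p, select the next vertex q as the point such that every other point lies strictly to the left of (or on) the directed line p → q. (Equivalently: for every other point r, the cross product (q − p) × (r − p) ≥ 0.)
Starting point (lowest x, tie lowest y): (-8, 1). Wrap until returning to start. Resulting hull: (-8, 1), (-6, -8), (8, 4), (2, 9), (-8, 7).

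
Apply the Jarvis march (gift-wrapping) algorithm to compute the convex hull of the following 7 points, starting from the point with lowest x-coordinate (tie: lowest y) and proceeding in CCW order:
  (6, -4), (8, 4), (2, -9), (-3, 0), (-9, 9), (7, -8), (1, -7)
Hull (CCW) = [(-9, 9), (2, -9), (7, -8), (8, 4)]

Jarvis march: at each step, from the current hull vertex p, select the next vertex q as the point such that every other point lies strictly to the left of (or on) the directed line p → q. (Equivalently: for every other point r, the cross product (q − p) × (r − p) ≥ 0.)
Starting point (lowest x, tie lowest y): (-9, 9). Wrap until returning to start. Resulting hull: (-9, 9), (2, -9), (7, -8), (8, 4).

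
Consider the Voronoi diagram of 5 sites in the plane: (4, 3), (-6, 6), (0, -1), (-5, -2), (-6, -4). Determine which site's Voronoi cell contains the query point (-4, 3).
Nearest site = (-6, 6)

The Voronoi cell of site s contains exactly those query points closer to s than to any other site. Compute squared distances from q = (-4, 3) to each site:
  (-6 − -4)² + (6 − 3)² = 13
  (-5 − -4)² + (-2 − 3)² = 26
  (0 − -4)² + (-1 − 3)² = 32
  (-6 − -4)² + (-4 − 3)² = 53
  (4 − -4)² + (3 − 3)² = 64
Minimum is attained by (-6, 6), so q lies in its Voronoi cell.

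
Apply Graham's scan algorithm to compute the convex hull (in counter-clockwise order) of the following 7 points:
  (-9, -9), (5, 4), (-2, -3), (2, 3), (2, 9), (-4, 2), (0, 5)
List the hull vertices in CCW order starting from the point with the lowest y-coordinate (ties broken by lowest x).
Hull (CCW) = [(-9, -9), (-2, -3), (5, 4), (2, 9), (-4, 2)]

Graham scan procedure:
  1. Find the pivot p₀ = point with lowest y (tie → lowest x): (-9, -9).
  2. Sort the remaining points by polar angle around p₀.
  3. Walk through sorted points, maintaining a stack; pop the top while the last three entries make a non-left turn (cross product ≤ 0).
  4. Final stack is the convex hull in CCW order: (-9, -9), (-2, -3), (5, 4), (2, 9), (-4, 2).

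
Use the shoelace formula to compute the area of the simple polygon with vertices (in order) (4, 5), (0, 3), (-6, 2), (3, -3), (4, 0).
Area = 37

Shoelace formula: Area = (1/2) |Σ_i (x_i · y_{i+1} − x_{i+1} · y_i)| (indices mod n). Compute each cross term:
  (4)(3) − (0)(5) = 12
  (0)(2) − (-6)(3) = 18
  (-6)(-3) − (3)(2) = 12
  (3)(0) − (4)(-3) = 12
  (4)(5) − (4)(0) = 20
Sum = 74, so (signed) Area = 74/2 = 37, |Area| = 37.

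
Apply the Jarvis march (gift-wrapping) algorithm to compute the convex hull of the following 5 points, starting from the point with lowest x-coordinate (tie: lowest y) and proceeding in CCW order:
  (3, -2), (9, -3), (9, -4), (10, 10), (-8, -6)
Hull (CCW) = [(-8, -6), (9, -4), (10, 10)]

Jarvis march: at each step, from the current hull vertex p, select the next vertex q as the point such that every other point lies strictly to the left of (or on) the directed line p → q. (Equivalently: for every other point r, the cross product (q − p) × (r − p) ≥ 0.)
Starting point (lowest x, tie lowest y): (-8, -6). Wrap until returning to start. Resulting hull: (-8, -6), (9, -4), (10, 10).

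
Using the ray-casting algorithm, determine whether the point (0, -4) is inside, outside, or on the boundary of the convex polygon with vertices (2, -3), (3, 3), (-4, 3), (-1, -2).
The point (0, -4) lies strictly outside the polygon

Cast a horizontal ray to the right from the query point and count how many polygon edges it crosses (each edge strictly once or zero times, handled with the usual half-open convention). 
Parity of crossings → even ⇒ outside.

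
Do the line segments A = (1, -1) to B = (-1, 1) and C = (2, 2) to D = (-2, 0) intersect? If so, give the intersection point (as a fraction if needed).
Yes; intersection at (-2/3, 2/3) (t = 5/6 on AB, s = 2/3 on CD)

Parametrize AB as A + t(B − A) = (1 + -2 t, -1 + 2 t) and CD as C + s(D − C) = (2 + -4 s, 2 + -2 s). Solve the linear system for (t, s). Determinant = -12 ≠ 0, so a unique intersection of the containing lines exists. Solution: t = 5/6, s = 2/3 — both in [0, 1], so the segments cross. Intersection point: (-2/3, 2/3).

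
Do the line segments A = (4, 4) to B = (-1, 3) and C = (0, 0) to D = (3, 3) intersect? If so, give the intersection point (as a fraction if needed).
No (intersection of containing lines falls outside at least one segment)

Parametrize and solve: t = 0, s = 4/3. At least one of these is outside [0, 1], so the segments do not intersect.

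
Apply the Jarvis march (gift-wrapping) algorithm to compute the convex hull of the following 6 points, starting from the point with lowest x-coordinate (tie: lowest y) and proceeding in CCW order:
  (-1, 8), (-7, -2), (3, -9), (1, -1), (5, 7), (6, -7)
Hull (CCW) = [(-7, -2), (3, -9), (6, -7), (5, 7), (-1, 8)]

Jarvis march: at each step, from the current hull vertex p, select the next vertex q as the point such that every other point lies strictly to the left of (or on) the directed line p → q. (Equivalently: for every other point r, the cross product (q − p) × (r − p) ≥ 0.)
Starting point (lowest x, tie lowest y): (-7, -2). Wrap until returning to start. Resulting hull: (-7, -2), (3, -9), (6, -7), (5, 7), (-1, 8).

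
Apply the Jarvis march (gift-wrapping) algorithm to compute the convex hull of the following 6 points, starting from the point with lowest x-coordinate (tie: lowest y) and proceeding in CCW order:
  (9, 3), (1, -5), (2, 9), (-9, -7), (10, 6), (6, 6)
Hull (CCW) = [(-9, -7), (1, -5), (9, 3), (10, 6), (2, 9)]

Jarvis march: at each step, from the current hull vertex p, select the next vertex q as the point such that every other point lies strictly to the left of (or on) the directed line p → q. (Equivalently: for every other point r, the cross product (q − p) × (r − p) ≥ 0.)
Starting point (lowest x, tie lowest y): (-9, -7). Wrap until returning to start. Resulting hull: (-9, -7), (1, -5), (9, 3), (10, 6), (2, 9).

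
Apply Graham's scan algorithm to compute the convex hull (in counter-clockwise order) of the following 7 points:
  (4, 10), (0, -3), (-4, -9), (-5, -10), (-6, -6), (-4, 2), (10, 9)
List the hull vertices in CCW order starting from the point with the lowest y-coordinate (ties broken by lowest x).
Hull (CCW) = [(-5, -10), (-4, -9), (10, 9), (4, 10), (-4, 2), (-6, -6)]

Graham scan procedure:
  1. Find the pivot p₀ = point with lowest y (tie → lowest x): (-5, -10).
  2. Sort the remaining points by polar angle around p₀.
  3. Walk through sorted points, maintaining a stack; pop the top while the last three entries make a non-left turn (cross product ≤ 0).
  4. Final stack is the convex hull in CCW order: (-5, -10), (-4, -9), (10, 9), (4, 10), (-4, 2), (-6, -6).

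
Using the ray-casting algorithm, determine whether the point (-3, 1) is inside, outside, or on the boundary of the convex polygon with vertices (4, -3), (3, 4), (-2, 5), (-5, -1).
The point (-3, 1) lies strictly inside the polygon

Cast a horizontal ray to the right from the query point and count how many polygon edges it crosses (each edge strictly once or zero times, handled with the usual half-open convention). 
Parity of crossings → odd ⇒ inside.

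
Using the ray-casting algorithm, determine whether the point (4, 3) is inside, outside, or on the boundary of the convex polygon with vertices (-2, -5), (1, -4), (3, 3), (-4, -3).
The point (4, 3) lies strictly outside the polygon

Cast a horizontal ray to the right from the query point and count how many polygon edges it crosses (each edge strictly once or zero times, handled with the usual half-open convention). 
Parity of crossings → even ⇒ outside.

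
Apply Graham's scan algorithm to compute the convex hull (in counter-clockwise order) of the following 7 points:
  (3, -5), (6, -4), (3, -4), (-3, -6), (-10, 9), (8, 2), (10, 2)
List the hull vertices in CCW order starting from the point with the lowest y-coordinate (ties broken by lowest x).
Hull (CCW) = [(-3, -6), (3, -5), (6, -4), (10, 2), (-10, 9)]

Graham scan procedure:
  1. Find the pivot p₀ = point with lowest y (tie → lowest x): (-3, -6).
  2. Sort the remaining points by polar angle around p₀.
  3. Walk through sorted points, maintaining a stack; pop the top while the last three entries make a non-left turn (cross product ≤ 0).
  4. Final stack is the convex hull in CCW order: (-3, -6), (3, -5), (6, -4), (10, 2), (-10, 9).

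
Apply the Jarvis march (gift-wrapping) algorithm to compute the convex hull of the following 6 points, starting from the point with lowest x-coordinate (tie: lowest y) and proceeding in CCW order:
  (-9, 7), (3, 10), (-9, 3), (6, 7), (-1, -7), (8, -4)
Hull (CCW) = [(-9, 3), (-1, -7), (8, -4), (6, 7), (3, 10), (-9, 7)]

Jarvis march: at each step, from the current hull vertex p, select the next vertex q as the point such that every other point lies strictly to the left of (or on) the directed line p → q. (Equivalently: for every other point r, the cross product (q − p) × (r − p) ≥ 0.)
Starting point (lowest x, tie lowest y): (-9, 3). Wrap until returning to start. Resulting hull: (-9, 3), (-1, -7), (8, -4), (6, 7), (3, 10), (-9, 7).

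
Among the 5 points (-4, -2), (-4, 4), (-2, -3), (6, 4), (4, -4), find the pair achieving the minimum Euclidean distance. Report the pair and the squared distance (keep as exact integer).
Pair = ((-4, -2), (-2, -3)); squared distance = 5

Compute all C(5, 2) = 10 pairwise squared distances (x_i − x_j)² + (y_i − y_j)². The minimum is 5, attained by the pair ((-4, -2), (-2, -3)).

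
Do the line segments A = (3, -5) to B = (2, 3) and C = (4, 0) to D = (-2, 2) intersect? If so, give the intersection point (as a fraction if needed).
Yes; intersection at (53/23, 13/23) (t = 16/23 on AB, s = 13/46 on CD)

Parametrize AB as A + t(B − A) = (3 + -1 t, -5 + 8 t) and CD as C + s(D − C) = (4 + -6 s, 0 + 2 s). Solve the linear system for (t, s). Determinant = -46 ≠ 0, so a unique intersection of the containing lines exists. Solution: t = 16/23, s = 13/46 — both in [0, 1], so the segments cross. Intersection point: (53/23, 13/23).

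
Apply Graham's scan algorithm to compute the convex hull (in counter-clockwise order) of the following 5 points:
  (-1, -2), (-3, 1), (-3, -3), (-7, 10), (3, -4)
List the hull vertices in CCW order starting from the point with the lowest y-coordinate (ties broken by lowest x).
Hull (CCW) = [(3, -4), (-7, 10), (-3, -3)]

Graham scan procedure:
  1. Find the pivot p₀ = point with lowest y (tie → lowest x): (3, -4).
  2. Sort the remaining points by polar angle around p₀.
  3. Walk through sorted points, maintaining a stack; pop the top while the last three entries make a non-left turn (cross product ≤ 0).
  4. Final stack is the convex hull in CCW order: (3, -4), (-7, 10), (-3, -3).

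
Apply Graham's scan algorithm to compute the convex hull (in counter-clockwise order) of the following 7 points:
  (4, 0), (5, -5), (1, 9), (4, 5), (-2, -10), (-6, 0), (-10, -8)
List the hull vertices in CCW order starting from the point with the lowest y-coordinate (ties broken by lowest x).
Hull (CCW) = [(-2, -10), (5, -5), (4, 5), (1, 9), (-6, 0), (-10, -8)]

Graham scan procedure:
  1. Find the pivot p₀ = point with lowest y (tie → lowest x): (-2, -10).
  2. Sort the remaining points by polar angle around p₀.
  3. Walk through sorted points, maintaining a stack; pop the top while the last three entries make a non-left turn (cross product ≤ 0).
  4. Final stack is the convex hull in CCW order: (-2, -10), (5, -5), (4, 5), (1, 9), (-6, 0), (-10, -8).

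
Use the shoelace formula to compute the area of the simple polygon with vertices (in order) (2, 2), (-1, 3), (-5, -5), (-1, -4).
Area = 49/2

Shoelace formula: Area = (1/2) |Σ_i (x_i · y_{i+1} − x_{i+1} · y_i)| (indices mod n). Compute each cross term:
  (2)(3) − (-1)(2) = 8
  (-1)(-5) − (-5)(3) = 20
  (-5)(-4) − (-1)(-5) = 15
  (-1)(2) − (2)(-4) = 6
Sum = 49, so (signed) Area = 49/2 = 49/2, |Area| = 49/2.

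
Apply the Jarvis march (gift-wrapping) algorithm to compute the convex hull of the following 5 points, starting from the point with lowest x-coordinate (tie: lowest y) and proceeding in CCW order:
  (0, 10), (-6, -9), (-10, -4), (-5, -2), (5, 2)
Hull (CCW) = [(-10, -4), (-6, -9), (5, 2), (0, 10)]

Jarvis march: at each step, from the current hull vertex p, select the next vertex q as the point such that every other point lies strictly to the left of (or on) the directed line p → q. (Equivalently: for every other point r, the cross product (q − p) × (r − p) ≥ 0.)
Starting point (lowest x, tie lowest y): (-10, -4). Wrap until returning to start. Resulting hull: (-10, -4), (-6, -9), (5, 2), (0, 10).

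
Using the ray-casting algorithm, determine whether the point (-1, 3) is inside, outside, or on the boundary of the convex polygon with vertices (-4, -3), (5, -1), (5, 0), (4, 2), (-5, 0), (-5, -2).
The point (-1, 3) lies strictly outside the polygon

Cast a horizontal ray to the right from the query point and count how many polygon edges it crosses (each edge strictly once or zero times, handled with the usual half-open convention). 
Parity of crossings → even ⇒ outside.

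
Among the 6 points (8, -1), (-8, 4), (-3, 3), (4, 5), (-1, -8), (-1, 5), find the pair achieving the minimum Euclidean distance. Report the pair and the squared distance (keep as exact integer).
Pair = ((-3, 3), (-1, 5)); squared distance = 8

Compute all C(6, 2) = 15 pairwise squared distances (x_i − x_j)² + (y_i − y_j)². The minimum is 8, attained by the pair ((-3, 3), (-1, 5)).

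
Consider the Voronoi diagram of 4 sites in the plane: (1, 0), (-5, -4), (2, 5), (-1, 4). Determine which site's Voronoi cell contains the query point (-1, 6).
Nearest site = (-1, 4)

The Voronoi cell of site s contains exactly those query points closer to s than to any other site. Compute squared distances from q = (-1, 6) to each site:
  (-1 − -1)² + (4 − 6)² = 4
  (2 − -1)² + (5 − 6)² = 10
  (1 − -1)² + (0 − 6)² = 40
  (-5 − -1)² + (-4 − 6)² = 116
Minimum is attained by (-1, 4), so q lies in its Voronoi cell.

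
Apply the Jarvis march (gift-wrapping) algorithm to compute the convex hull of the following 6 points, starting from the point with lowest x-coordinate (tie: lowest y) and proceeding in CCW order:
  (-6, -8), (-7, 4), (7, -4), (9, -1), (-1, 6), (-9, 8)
Hull (CCW) = [(-9, 8), (-6, -8), (7, -4), (9, -1), (-1, 6)]

Jarvis march: at each step, from the current hull vertex p, select the next vertex q as the point such that every other point lies strictly to the left of (or on) the directed line p → q. (Equivalently: for every other point r, the cross product (q − p) × (r − p) ≥ 0.)
Starting point (lowest x, tie lowest y): (-9, 8). Wrap until returning to start. Resulting hull: (-9, 8), (-6, -8), (7, -4), (9, -1), (-1, 6).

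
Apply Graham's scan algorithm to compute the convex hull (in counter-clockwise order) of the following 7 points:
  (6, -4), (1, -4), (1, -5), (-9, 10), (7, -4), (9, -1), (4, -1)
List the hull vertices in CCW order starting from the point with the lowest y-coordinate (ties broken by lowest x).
Hull (CCW) = [(1, -5), (7, -4), (9, -1), (-9, 10)]

Graham scan procedure:
  1. Find the pivot p₀ = point with lowest y (tie → lowest x): (1, -5).
  2. Sort the remaining points by polar angle around p₀.
  3. Walk through sorted points, maintaining a stack; pop the top while the last three entries make a non-left turn (cross product ≤ 0).
  4. Final stack is the convex hull in CCW order: (1, -5), (7, -4), (9, -1), (-9, 10).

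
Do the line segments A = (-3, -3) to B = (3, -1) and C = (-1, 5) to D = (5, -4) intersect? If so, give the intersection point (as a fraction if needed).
Yes; intersection at (3, -1) (t = 1 on AB, s = 2/3 on CD)

Parametrize AB as A + t(B − A) = (-3 + 6 t, -3 + 2 t) and CD as C + s(D − C) = (-1 + 6 s, 5 + -9 s). Solve the linear system for (t, s). Determinant = 66 ≠ 0, so a unique intersection of the containing lines exists. Solution: t = 1, s = 2/3 — both in [0, 1], so the segments cross. Intersection point: (3, -1).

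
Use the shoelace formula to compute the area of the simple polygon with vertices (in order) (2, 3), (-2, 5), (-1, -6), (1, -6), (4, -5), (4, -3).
Area = 45

Shoelace formula: Area = (1/2) |Σ_i (x_i · y_{i+1} − x_{i+1} · y_i)| (indices mod n). Compute each cross term:
  (2)(5) − (-2)(3) = 16
  (-2)(-6) − (-1)(5) = 17
  (-1)(-6) − (1)(-6) = 12
  (1)(-5) − (4)(-6) = 19
  (4)(-3) − (4)(-5) = 8
  (4)(3) − (2)(-3) = 18
Sum = 90, so (signed) Area = 90/2 = 45, |Area| = 45.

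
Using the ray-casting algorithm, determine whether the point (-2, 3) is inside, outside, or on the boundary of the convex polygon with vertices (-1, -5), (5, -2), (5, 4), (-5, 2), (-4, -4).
The point (-2, 3) lies strictly outside the polygon

Cast a horizontal ray to the right from the query point and count how many polygon edges it crosses (each edge strictly once or zero times, handled with the usual half-open convention). 
Parity of crossings → even ⇒ outside.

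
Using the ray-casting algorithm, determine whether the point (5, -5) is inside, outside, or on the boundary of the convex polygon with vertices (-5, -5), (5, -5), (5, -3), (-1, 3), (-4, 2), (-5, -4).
The point (5, -5) lies on the polygon boundary

Boundary check: the query satisfies the collinearity and bounding-box conditions for some polygon edge, so it lies exactly on the boundary.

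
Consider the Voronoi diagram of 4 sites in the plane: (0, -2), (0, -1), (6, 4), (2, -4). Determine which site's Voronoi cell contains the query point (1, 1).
Nearest site = (0, -1)

The Voronoi cell of site s contains exactly those query points closer to s than to any other site. Compute squared distances from q = (1, 1) to each site:
  (0 − 1)² + (-1 − 1)² = 5
  (0 − 1)² + (-2 − 1)² = 10
  (2 − 1)² + (-4 − 1)² = 26
  (6 − 1)² + (4 − 1)² = 34
Minimum is attained by (0, -1), so q lies in its Voronoi cell.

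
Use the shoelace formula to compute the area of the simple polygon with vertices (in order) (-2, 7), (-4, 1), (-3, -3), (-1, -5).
Area = 18

Shoelace formula: Area = (1/2) |Σ_i (x_i · y_{i+1} − x_{i+1} · y_i)| (indices mod n). Compute each cross term:
  (-2)(1) − (-4)(7) = 26
  (-4)(-3) − (-3)(1) = 15
  (-3)(-5) − (-1)(-3) = 12
  (-1)(7) − (-2)(-5) = -17
Sum = 36, so (signed) Area = 36/2 = 18, |Area| = 18.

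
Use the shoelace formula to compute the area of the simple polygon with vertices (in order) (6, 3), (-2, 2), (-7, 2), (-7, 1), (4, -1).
Area = 28

Shoelace formula: Area = (1/2) |Σ_i (x_i · y_{i+1} − x_{i+1} · y_i)| (indices mod n). Compute each cross term:
  (6)(2) − (-2)(3) = 18
  (-2)(2) − (-7)(2) = 10
  (-7)(1) − (-7)(2) = 7
  (-7)(-1) − (4)(1) = 3
  (4)(3) − (6)(-1) = 18
Sum = 56, so (signed) Area = 56/2 = 28, |Area| = 28.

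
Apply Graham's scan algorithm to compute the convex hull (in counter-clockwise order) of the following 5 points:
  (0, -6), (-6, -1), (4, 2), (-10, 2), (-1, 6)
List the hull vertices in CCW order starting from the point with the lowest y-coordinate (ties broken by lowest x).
Hull (CCW) = [(0, -6), (4, 2), (-1, 6), (-10, 2)]

Graham scan procedure:
  1. Find the pivot p₀ = point with lowest y (tie → lowest x): (0, -6).
  2. Sort the remaining points by polar angle around p₀.
  3. Walk through sorted points, maintaining a stack; pop the top while the last three entries make a non-left turn (cross product ≤ 0).
  4. Final stack is the convex hull in CCW order: (0, -6), (4, 2), (-1, 6), (-10, 2).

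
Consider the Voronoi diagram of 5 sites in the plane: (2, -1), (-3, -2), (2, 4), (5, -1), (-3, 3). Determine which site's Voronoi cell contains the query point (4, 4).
Nearest site = (2, 4)

The Voronoi cell of site s contains exactly those query points closer to s than to any other site. Compute squared distances from q = (4, 4) to each site:
  (2 − 4)² + (4 − 4)² = 4
  (5 − 4)² + (-1 − 4)² = 26
  (2 − 4)² + (-1 − 4)² = 29
  (-3 − 4)² + (3 − 4)² = 50
  (-3 − 4)² + (-2 − 4)² = 85
Minimum is attained by (2, 4), so q lies in its Voronoi cell.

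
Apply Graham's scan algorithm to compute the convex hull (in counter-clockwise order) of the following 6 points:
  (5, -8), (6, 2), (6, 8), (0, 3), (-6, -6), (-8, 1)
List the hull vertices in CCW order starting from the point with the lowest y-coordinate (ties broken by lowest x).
Hull (CCW) = [(5, -8), (6, 2), (6, 8), (-8, 1), (-6, -6)]

Graham scan procedure:
  1. Find the pivot p₀ = point with lowest y (tie → lowest x): (5, -8).
  2. Sort the remaining points by polar angle around p₀.
  3. Walk through sorted points, maintaining a stack; pop the top while the last three entries make a non-left turn (cross product ≤ 0).
  4. Final stack is the convex hull in CCW order: (5, -8), (6, 2), (6, 8), (-8, 1), (-6, -6).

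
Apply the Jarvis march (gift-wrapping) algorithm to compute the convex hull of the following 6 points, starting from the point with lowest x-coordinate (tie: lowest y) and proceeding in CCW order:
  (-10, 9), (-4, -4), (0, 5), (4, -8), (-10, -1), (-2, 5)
Hull (CCW) = [(-10, -1), (4, -8), (0, 5), (-10, 9)]

Jarvis march: at each step, from the current hull vertex p, select the next vertex q as the point such that every other point lies strictly to the left of (or on) the directed line p → q. (Equivalently: for every other point r, the cross product (q − p) × (r − p) ≥ 0.)
Starting point (lowest x, tie lowest y): (-10, -1). Wrap until returning to start. Resulting hull: (-10, -1), (4, -8), (0, 5), (-10, 9).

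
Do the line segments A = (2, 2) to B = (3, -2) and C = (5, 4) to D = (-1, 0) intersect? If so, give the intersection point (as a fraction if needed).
Yes; intersection at (2, 2) (t = 0 on AB, s = 1/2 on CD)

Parametrize AB as A + t(B − A) = (2 + 1 t, 2 + -4 t) and CD as C + s(D − C) = (5 + -6 s, 4 + -4 s). Solve the linear system for (t, s). Determinant = 28 ≠ 0, so a unique intersection of the containing lines exists. Solution: t = 0, s = 1/2 — both in [0, 1], so the segments cross. Intersection point: (2, 2).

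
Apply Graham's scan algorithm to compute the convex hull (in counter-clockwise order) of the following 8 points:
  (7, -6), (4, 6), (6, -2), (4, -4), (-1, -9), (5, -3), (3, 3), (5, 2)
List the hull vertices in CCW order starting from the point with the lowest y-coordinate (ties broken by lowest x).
Hull (CCW) = [(-1, -9), (7, -6), (4, 6)]

Graham scan procedure:
  1. Find the pivot p₀ = point with lowest y (tie → lowest x): (-1, -9).
  2. Sort the remaining points by polar angle around p₀.
  3. Walk through sorted points, maintaining a stack; pop the top while the last three entries make a non-left turn (cross product ≤ 0).
  4. Final stack is the convex hull in CCW order: (-1, -9), (7, -6), (4, 6).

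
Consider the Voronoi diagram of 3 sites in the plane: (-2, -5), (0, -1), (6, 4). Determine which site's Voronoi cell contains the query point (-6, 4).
Nearest site = (0, -1)

The Voronoi cell of site s contains exactly those query points closer to s than to any other site. Compute squared distances from q = (-6, 4) to each site:
  (0 − -6)² + (-1 − 4)² = 61
  (-2 − -6)² + (-5 − 4)² = 97
  (6 − -6)² + (4 − 4)² = 144
Minimum is attained by (0, -1), so q lies in its Voronoi cell.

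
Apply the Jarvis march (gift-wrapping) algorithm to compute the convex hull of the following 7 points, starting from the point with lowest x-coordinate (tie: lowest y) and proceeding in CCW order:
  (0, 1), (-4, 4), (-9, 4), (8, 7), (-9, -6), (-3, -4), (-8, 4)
Hull (CCW) = [(-9, -6), (-3, -4), (8, 7), (-9, 4)]

Jarvis march: at each step, from the current hull vertex p, select the next vertex q as the point such that every other point lies strictly to the left of (or on) the directed line p → q. (Equivalently: for every other point r, the cross product (q − p) × (r − p) ≥ 0.)
Starting point (lowest x, tie lowest y): (-9, -6). Wrap until returning to start. Resulting hull: (-9, -6), (-3, -4), (8, 7), (-9, 4).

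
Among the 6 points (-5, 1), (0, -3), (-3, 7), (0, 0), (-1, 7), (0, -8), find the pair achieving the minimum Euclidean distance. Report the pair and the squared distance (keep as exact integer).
Pair = ((-3, 7), (-1, 7)); squared distance = 4

Compute all C(6, 2) = 15 pairwise squared distances (x_i − x_j)² + (y_i − y_j)². The minimum is 4, attained by the pair ((-3, 7), (-1, 7)).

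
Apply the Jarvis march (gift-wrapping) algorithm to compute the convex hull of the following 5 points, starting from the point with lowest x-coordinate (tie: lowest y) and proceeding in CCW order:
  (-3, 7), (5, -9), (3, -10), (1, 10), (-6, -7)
Hull (CCW) = [(-6, -7), (3, -10), (5, -9), (1, 10), (-3, 7)]

Jarvis march: at each step, from the current hull vertex p, select the next vertex q as the point such that every other point lies strictly to the left of (or on) the directed line p → q. (Equivalently: for every other point r, the cross product (q − p) × (r − p) ≥ 0.)
Starting point (lowest x, tie lowest y): (-6, -7). Wrap until returning to start. Resulting hull: (-6, -7), (3, -10), (5, -9), (1, 10), (-3, 7).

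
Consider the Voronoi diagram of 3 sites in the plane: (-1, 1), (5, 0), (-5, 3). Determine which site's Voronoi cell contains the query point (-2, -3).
Nearest site = (-1, 1)

The Voronoi cell of site s contains exactly those query points closer to s than to any other site. Compute squared distances from q = (-2, -3) to each site:
  (-1 − -2)² + (1 − -3)² = 17
  (-5 − -2)² + (3 − -3)² = 45
  (5 − -2)² + (0 − -3)² = 58
Minimum is attained by (-1, 1), so q lies in its Voronoi cell.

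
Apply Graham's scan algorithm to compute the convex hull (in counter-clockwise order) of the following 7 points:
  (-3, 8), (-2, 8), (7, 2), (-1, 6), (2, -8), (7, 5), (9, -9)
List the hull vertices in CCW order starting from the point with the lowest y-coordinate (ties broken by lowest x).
Hull (CCW) = [(9, -9), (7, 5), (-2, 8), (-3, 8), (2, -8)]

Graham scan procedure:
  1. Find the pivot p₀ = point with lowest y (tie → lowest x): (9, -9).
  2. Sort the remaining points by polar angle around p₀.
  3. Walk through sorted points, maintaining a stack; pop the top while the last three entries make a non-left turn (cross product ≤ 0).
  4. Final stack is the convex hull in CCW order: (9, -9), (7, 5), (-2, 8), (-3, 8), (2, -8).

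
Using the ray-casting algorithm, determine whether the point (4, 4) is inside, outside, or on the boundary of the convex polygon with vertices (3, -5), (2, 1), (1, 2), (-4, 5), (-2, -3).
The point (4, 4) lies strictly outside the polygon

Cast a horizontal ray to the right from the query point and count how many polygon edges it crosses (each edge strictly once or zero times, handled with the usual half-open convention). 
Parity of crossings → even ⇒ outside.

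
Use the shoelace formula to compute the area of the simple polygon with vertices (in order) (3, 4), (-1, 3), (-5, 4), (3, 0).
Area = 12

Shoelace formula: Area = (1/2) |Σ_i (x_i · y_{i+1} − x_{i+1} · y_i)| (indices mod n). Compute each cross term:
  (3)(3) − (-1)(4) = 13
  (-1)(4) − (-5)(3) = 11
  (-5)(0) − (3)(4) = -12
  (3)(4) − (3)(0) = 12
Sum = 24, so (signed) Area = 24/2 = 12, |Area| = 12.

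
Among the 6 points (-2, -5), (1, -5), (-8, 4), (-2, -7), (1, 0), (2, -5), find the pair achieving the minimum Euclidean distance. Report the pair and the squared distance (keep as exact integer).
Pair = ((1, -5), (2, -5)); squared distance = 1

Compute all C(6, 2) = 15 pairwise squared distances (x_i − x_j)² + (y_i − y_j)². The minimum is 1, attained by the pair ((1, -5), (2, -5)).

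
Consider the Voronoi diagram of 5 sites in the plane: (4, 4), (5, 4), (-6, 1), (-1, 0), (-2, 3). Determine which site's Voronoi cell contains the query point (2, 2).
Nearest site = (4, 4)

The Voronoi cell of site s contains exactly those query points closer to s than to any other site. Compute squared distances from q = (2, 2) to each site:
  (4 − 2)² + (4 − 2)² = 8
  (-1 − 2)² + (0 − 2)² = 13
  (5 − 2)² + (4 − 2)² = 13
  (-2 − 2)² + (3 − 2)² = 17
  (-6 − 2)² + (1 − 2)² = 65
Minimum is attained by (4, 4), so q lies in its Voronoi cell.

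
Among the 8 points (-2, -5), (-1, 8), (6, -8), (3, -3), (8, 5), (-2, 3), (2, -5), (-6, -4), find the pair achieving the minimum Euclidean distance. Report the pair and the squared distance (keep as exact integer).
Pair = ((3, -3), (2, -5)); squared distance = 5

Compute all C(8, 2) = 28 pairwise squared distances (x_i − x_j)² + (y_i − y_j)². The minimum is 5, attained by the pair ((3, -3), (2, -5)).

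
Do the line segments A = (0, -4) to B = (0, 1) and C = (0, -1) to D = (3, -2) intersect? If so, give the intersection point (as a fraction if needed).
Yes; intersection at (0, -1) (t = 3/5 on AB, s = 0 on CD)

Parametrize AB as A + t(B − A) = (0 + 0 t, -4 + 5 t) and CD as C + s(D − C) = (0 + 3 s, -1 + -1 s). Solve the linear system for (t, s). Determinant = 15 ≠ 0, so a unique intersection of the containing lines exists. Solution: t = 3/5, s = 0 — both in [0, 1], so the segments cross. Intersection point: (0, -1).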